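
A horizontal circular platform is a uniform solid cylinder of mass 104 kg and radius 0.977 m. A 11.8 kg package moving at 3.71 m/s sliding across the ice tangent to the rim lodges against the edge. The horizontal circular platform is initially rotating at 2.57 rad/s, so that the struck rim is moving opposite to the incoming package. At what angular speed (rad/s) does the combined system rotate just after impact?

|ω_f| ≈ 1.39 rad/s

The axle reaction passes through the central axle and exerts no torque about it; angular momentum about the central axle is conserved through the impact.
I_p = ½(104)(0.977)² = 49.64 kg·m². Taking the sense of the package's angular momentum as positive, L_{package} = m v R = (11.8)(3.71)(0.977) = 42.77 kg·m²/s.
L_i = −I_p ω_p + m v R = −(49.64)(2.57) + 42.77 = -84.79 kg·m²/s.
After sticking, I_f = I_p + m R² = 49.64 + (11.8)(0.977)² = 60.90 kg·m².
ω_f = L_i / I_f = -84.79 / 60.90 = -1.392 rad/s.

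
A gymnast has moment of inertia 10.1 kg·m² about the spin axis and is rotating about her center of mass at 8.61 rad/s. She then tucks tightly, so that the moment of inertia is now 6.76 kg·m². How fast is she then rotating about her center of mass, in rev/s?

ω₂ ≈ 2.05 rev/s

Angular momentum about the spin axis is conserved since the torque about it is zero.
ω₂ = I₁ω₁ / I₂ = (10.10)(8.61 rad/s) / (6.760) = 12.86 rad/s = 2.047 rev/s.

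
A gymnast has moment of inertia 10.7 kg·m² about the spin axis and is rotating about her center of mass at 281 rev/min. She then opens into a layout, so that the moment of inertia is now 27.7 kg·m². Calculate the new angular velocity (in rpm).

Angular momentum about the spin axis is conserved since the torque about it is zero.
ω₂ = I₁ω₁ / I₂ = (10.70)(281 rpm) / (27.70) = 108.5 rpm.

ω₂ ≈ 109 rpm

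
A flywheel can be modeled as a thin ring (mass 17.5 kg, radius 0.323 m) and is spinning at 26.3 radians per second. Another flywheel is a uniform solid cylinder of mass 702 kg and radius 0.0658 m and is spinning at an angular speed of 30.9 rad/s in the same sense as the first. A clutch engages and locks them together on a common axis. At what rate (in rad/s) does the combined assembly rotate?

No external torque acts about the common axis, so total angular momentum is conserved.
Moments of inertia: I_A = (17.5)(0.323)² = 1.826 kg·m²; I_B = ½(702)(0.0658)² = 1.520 kg·m².
Taking A's sense as positive: L = (1.826)(26.3) + (1.520)(30.9) = 94.98 kg·m²·rad/s.
Combined I = 1.826 + 1.520 = 3.345 kg·m².
ω_f = L / I = 94.98 / 3.345 = 28.39 rad/s.

|ω_f| ≈ 28.4 rad/s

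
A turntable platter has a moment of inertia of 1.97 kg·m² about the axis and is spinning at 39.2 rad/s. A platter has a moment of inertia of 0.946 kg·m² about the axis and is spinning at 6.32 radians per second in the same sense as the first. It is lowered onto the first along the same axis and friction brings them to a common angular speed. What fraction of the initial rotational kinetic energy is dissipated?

fraction ≈ 0.225

The coupling torques are internal; angular momentum about the shared axis is conserved.
Taking A's sense as positive: L = (1.970)(39.2) + (0.9460)(6.32) = 83.20 kg·m²·rad/s.
Combined I = 1.970 + 0.9460 = 2.916 kg·m².
ω_f = L / I = 83.20 / 2.916 = 28.53 rad/s.
KE_i = ½ΣIω² = 1532 J; KE_f = ½(2.916)(28.53)² = 1187 J.
Fraction dissipated = (KE_i − KE_f)/KE_i = 0.2254.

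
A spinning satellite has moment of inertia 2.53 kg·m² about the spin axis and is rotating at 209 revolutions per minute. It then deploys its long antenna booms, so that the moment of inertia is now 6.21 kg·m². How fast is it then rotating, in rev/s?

No external torque acts about the spin axis, so angular momentum is conserved.
ω₂ = I₁ω₁ / I₂ = (2.530)(209 rpm) / (6.210) = 85.15 rpm = 1.419 rev/s.

ω₂ ≈ 1.42 rev/s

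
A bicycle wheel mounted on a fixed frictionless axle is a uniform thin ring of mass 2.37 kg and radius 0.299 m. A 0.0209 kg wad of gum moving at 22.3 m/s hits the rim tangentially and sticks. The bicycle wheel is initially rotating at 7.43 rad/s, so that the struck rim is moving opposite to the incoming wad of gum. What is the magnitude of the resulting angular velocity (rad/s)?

|ω_f| ≈ 6.71 rad/s

About the axle the impulsive forces during the collision are internal, so angular momentum about that axis is conserved.
I_p = (2.37)(0.299)² = 0.2119 kg·m². Taking the sense of the wad of gum's angular momentum as positive, L_{wad} = m v R = (0.0209)(22.3)(0.299) = 0.1394 kg·m²/s.
L_i = −I_p ω_p + m v R = −(0.2119)(7.43) + 0.1394 = -1.435 kg·m²/s.
After sticking, I_f = I_p + m R² = 0.2119 + (0.0209)(0.299)² = 0.2137 kg·m².
ω_f = L_i / I_f = -1.435 / 0.2137 = -6.713 rad/s.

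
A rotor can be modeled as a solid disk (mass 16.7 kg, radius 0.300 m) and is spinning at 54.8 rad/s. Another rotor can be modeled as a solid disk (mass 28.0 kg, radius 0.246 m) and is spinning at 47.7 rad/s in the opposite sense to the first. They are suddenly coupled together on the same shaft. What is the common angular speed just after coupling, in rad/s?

No external torque acts about the common axis, so total angular momentum is conserved.
Moments of inertia: I_A = ½(16.7)(0.300)² = 0.7515 kg·m²; I_B = ½(28.0)(0.246)² = 0.8472 kg·m².
Taking A's sense as positive: L = (0.7515)(54.8) − (0.8472)(47.7) = 0.7696 kg·m²·rad/s.
Combined I = 0.7515 + 0.8472 = 1.599 kg·m².
ω_f = L / I = 0.7696 / 1.599 = 0.4814 rad/s.

|ω_f| ≈ 0.481 rad/s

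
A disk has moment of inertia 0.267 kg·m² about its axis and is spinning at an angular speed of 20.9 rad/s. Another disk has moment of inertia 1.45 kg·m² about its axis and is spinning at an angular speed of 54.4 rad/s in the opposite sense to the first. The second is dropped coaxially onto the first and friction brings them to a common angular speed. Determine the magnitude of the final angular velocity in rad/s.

|ω_f| ≈ 42.7 rad/s

No external torque acts about the common axis, so total angular momentum is conserved.
Taking A's sense as positive: L = (0.2670)(20.9) − (1.450)(54.4) = -73.30 kg·m²·rad/s.
Combined I = 0.2670 + 1.450 = 1.717 kg·m².
ω_f = L / I = -73.30 / 1.717 = -42.69 rad/s.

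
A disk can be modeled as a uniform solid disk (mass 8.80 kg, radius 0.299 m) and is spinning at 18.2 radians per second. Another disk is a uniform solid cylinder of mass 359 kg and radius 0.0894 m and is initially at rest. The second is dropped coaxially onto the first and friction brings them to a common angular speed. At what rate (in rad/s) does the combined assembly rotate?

|ω_f| ≈ 3.92 rad/s

The coupling torques are internal; angular momentum about the shared axis is conserved.
Moments of inertia: I_A = ½(8.80)(0.299)² = 0.3934 kg·m²; I_B = ½(359)(0.0894)² = 1.435 kg·m².
Taking A's sense as positive: L = (0.3934)(18.2) = 7.159 kg·m²·rad/s.
Combined I = 0.3934 + 1.435 = 1.828 kg·m².
ω_f = L / I = 7.159 / 1.828 = 3.916 rad/s.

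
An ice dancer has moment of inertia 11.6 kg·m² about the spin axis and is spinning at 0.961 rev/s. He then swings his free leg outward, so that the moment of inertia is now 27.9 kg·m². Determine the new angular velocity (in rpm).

With no external torque about the axis, L is conserved: I₁ω₁ = I₂ω₂.
ω₂ = I₁ω₁ / I₂ = (11.60)(0.961 rev/s) / (27.90) = 0.3996 rev/s = 23.97 rpm.

ω₂ ≈ 24.0 rpm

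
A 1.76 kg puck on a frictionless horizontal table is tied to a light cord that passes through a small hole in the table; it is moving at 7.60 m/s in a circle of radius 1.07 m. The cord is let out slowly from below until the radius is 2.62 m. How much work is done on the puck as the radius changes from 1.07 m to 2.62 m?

W ≈ -42.4 J

Central (radial) force ⇒ zero torque about the center ⇒ m v r is constant.
v₂ = v₁ r₁ / r₂ = (7.60)(1.07) / (2.62) = 3.104 m/s.
W = ΔKE = ½m(v₂² − v₁²) = -42.35 J.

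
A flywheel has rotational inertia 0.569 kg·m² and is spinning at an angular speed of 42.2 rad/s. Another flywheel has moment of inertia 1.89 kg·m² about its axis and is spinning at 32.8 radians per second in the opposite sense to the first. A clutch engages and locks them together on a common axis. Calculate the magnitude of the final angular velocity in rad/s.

No external torque acts about the common axis, so total angular momentum is conserved.
Taking A's sense as positive: L = (0.5690)(42.2) − (1.890)(32.8) = -37.98 kg·m²·rad/s.
Combined I = 0.5690 + 1.890 = 2.459 kg·m².
ω_f = L / I = -37.98 / 2.459 = -15.45 rad/s.

|ω_f| ≈ 15.4 rad/s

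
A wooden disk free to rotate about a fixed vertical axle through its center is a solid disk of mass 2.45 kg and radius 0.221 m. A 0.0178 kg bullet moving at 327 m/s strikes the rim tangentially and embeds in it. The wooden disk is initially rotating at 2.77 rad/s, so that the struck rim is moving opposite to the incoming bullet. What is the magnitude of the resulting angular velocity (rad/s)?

The axle reaction passes through the axle and exerts no torque about it; angular momentum about the axle is conserved through the impact.
I_p = ½(2.45)(0.221)² = 0.05983 kg·m². Taking the sense of the bullet's angular momentum as positive, L_{bullet} = m v R = (0.0178)(327)(0.221) = 1.286 kg·m²/s.
L_i = −I_p ω_p + m v R = −(0.05983)(2.77) + 1.286 = 1.121 kg·m²/s.
After sticking, I_f = I_p + m R² = 0.05983 + (0.0178)(0.221)² = 0.06070 kg·m².
ω_f = L_i / I_f = 1.121 / 0.06070 = 18.46 rad/s.

|ω_f| ≈ 18.5 rad/s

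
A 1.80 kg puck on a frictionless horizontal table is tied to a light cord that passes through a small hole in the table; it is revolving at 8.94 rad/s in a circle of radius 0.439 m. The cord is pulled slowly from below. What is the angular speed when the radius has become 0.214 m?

ω₂ ≈ 37.6 rad/s

The constraining force is radial, so m r² ω about the center is conserved.
ω₂ = ω₁ (r₁/r₂)² = (8.94)(0.439/0.214)² = 37.62 rad/s.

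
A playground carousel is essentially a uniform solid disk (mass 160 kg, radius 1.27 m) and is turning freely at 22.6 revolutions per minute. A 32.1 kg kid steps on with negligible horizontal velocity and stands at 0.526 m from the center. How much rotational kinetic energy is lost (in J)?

No external torque acts about the center; L_before = L_after.
I_p = ½(160)(1.27)² = 129.0 kg·m².
Added inertia Σmr² = (32.1)(0.526)² = 8.881 kg·m²; I_f = 129.0 + 8.881 = 137.9 kg·m².
ω_f = I_p ω_i / I_f = (129.0)(22.6) / 137.9 = 21.14 rpm.
KE_i = ½(129.0)(2.367 rad/s)² = 361.4 J; KE_f = ½(137.9)(2.214)² = 338.1 J.

energy lost ≈ 23.3 J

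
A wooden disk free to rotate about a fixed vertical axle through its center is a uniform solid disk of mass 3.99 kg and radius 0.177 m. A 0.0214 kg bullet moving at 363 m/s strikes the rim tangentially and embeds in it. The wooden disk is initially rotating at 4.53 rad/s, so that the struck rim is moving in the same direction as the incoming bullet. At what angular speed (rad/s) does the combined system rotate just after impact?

About the axle the impulsive forces during the collision are internal, so angular momentum about that axis is conserved.
I_p = ½(3.99)(0.177)² = 0.06250 kg·m². Taking the sense of the bullet's angular momentum as positive, L_{bullet} = m v R = (0.0214)(363)(0.177) = 1.375 kg·m²/s.
L_i = +I_p ω_p + m v R = +(0.06250)(4.53) + 1.375 = 1.658 kg·m²/s.
After sticking, I_f = I_p + m R² = 0.06250 + (0.0214)(0.177)² = 0.06317 kg·m².
ω_f = L_i / I_f = 1.658 / 0.06317 = 26.25 rad/s.

|ω_f| ≈ 26.2 rad/s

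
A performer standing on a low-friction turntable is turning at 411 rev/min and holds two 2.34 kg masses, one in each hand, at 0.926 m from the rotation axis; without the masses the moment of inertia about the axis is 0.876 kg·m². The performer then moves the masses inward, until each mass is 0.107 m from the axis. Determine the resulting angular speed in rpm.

No external torque acts about the spin axis, so angular momentum is conserved.
I₁ = 0.876 + 2(2.34)(0.926)² = 4.889 kg·m²; I₂ = 0.876 + 2(2.34)(0.107)² = 0.9296 kg·m².
ω₂ = I₁ω₁ / I₂ = (4.889)(411 rpm) / (0.9296) = 2162 rpm.

ω₂ ≈ 2160 rpm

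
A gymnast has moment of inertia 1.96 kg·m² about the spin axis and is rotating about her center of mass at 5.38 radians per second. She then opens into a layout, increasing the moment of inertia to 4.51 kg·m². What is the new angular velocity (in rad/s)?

ω₂ ≈ 2.34 rad/s

Angular momentum about the spin axis is conserved since the torque about it is zero.
ω₂ = I₁ω₁ / I₂ = (1.960)(5.38 rad/s) / (4.510) = 2.338 rad/s.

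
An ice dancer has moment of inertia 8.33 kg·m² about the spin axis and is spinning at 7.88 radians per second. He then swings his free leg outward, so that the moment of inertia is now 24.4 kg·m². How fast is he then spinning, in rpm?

ω₂ ≈ 25.7 rpm

No external torque acts about the spin axis, so angular momentum is conserved.
ω₂ = I₁ω₁ / I₂ = (8.330)(7.88 rad/s) / (24.40) = 2.690 rad/s = 25.69 rpm.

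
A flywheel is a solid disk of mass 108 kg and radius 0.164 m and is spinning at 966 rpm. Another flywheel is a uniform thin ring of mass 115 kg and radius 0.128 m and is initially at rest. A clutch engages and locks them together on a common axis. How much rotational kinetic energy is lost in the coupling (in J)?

ΔKE lost ≈ 4200 J

The coupling torques are internal; angular momentum about the shared axis is conserved.
Moments of inertia: I_A = ½(108)(0.164)² = 1.452 kg·m²; I_B = (115)(0.128)² = 1.884 kg·m².
Taking A's sense as positive: L = (1.452)(966) = 1403 kg·m²·rpm.
Combined I = 1.452 + 1.884 = 3.337 kg·m².
ω_f = L / I = 1403 / 3.337 = 420.5 rpm.
KE_i = ½ΣIω² = 7431 J; KE_f = ½(3.337)(44.03)² = 3235 J.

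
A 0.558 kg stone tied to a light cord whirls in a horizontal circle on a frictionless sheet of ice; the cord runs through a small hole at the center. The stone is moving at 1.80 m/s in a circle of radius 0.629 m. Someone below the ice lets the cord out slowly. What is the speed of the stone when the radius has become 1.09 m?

The only horizontal force on the mass is along the cord (radial), so it exerts no torque about the hole and angular momentum m v r is conserved.
v₂ = v₁ r₁ / r₂ = (1.80)(0.629) / (1.09) = 1.039 m/s.

v₂ ≈ 1.04 m/s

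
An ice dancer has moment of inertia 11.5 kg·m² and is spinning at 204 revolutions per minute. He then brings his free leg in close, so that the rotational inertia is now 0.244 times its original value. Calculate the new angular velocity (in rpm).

ω₂ ≈ 836 rpm

No external torque acts about the spin axis, so angular momentum is conserved.
I₂ = 0.244 × 11.5 = 2.806 kg·m².
ω₂ = I₁ω₁ / I₂ = (11.50)(204 rpm) / (2.806) = 836.1 rpm.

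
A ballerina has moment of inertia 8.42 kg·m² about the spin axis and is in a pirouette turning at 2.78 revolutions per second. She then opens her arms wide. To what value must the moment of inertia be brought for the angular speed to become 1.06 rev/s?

I₂ ≈ 22.1 kg·m²

With no external torque about the axis, L is conserved: I₁ω₁ = I₂ω₂.
I₂ = I₁ω₁ / ω₂ = (8.42)(2.78) / (1.06) = 22.08 kg·m².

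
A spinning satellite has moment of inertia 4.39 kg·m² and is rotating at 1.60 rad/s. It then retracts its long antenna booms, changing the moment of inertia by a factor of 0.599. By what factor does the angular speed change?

Angular momentum about the spin axis is conserved since the torque about it is zero.
I₂ = 0.599 × 4.39 = 2.630 kg·m².
ω₂/ω₁ = I₁/I₂ = 4.390 / 2.630 = 1.669.

ω₂/ω₁ ≈ 1.67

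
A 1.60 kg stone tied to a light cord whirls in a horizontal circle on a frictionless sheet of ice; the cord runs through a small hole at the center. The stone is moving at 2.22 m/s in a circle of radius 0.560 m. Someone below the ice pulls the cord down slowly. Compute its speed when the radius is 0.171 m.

Central (radial) force ⇒ zero torque about the center ⇒ m v r is constant.
v₂ = v₁ r₁ / r₂ = (2.22)(0.560) / (0.171) = 7.270 m/s.

v₂ ≈ 7.27 m/s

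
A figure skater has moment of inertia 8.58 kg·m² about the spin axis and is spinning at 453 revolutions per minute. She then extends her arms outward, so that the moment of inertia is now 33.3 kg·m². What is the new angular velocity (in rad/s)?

ω₂ ≈ 12.2 rad/s

No external torque acts about the spin axis, so angular momentum is conserved.
ω₂ = I₁ω₁ / I₂ = (8.580)(453 rpm) / (33.30) = 116.7 rpm = 12.22 rad/s.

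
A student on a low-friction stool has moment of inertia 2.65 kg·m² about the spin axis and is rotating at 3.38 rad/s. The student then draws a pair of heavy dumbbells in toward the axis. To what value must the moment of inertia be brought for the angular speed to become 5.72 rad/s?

With no external torque about the axis, L is conserved: I₁ω₁ = I₂ω₂.
I₂ = I₁ω₁ / ω₂ = (2.65)(3.38) / (5.72) = 1.566 kg·m².

I₂ ≈ 1.57 kg·m²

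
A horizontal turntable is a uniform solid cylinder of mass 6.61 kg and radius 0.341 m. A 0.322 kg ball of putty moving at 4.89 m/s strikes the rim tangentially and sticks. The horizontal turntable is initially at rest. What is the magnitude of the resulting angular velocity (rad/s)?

The axle reaction passes through the axle and exerts no torque about it; angular momentum about the axle is conserved through the impact.
I_p = ½(6.61)(0.341)² = 0.3843 kg·m². Taking the sense of the ball of putty's angular momentum as positive, L_{ball} = m v R = (0.322)(4.89)(0.341) = 0.5369 kg·m²/s.
L_i = 0 + 0.5369 = 0.5369 kg·m²/s.
After sticking, I_f = I_p + m R² = 0.3843 + (0.322)(0.341)² = 0.4218 kg·m².
ω_f = L_i / I_f = 0.5369 / 0.4218 = 1.273 rad/s.

|ω_f| ≈ 1.27 rad/s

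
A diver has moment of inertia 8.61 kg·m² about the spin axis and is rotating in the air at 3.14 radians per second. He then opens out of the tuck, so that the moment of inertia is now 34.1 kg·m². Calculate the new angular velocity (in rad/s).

ω₂ ≈ 0.793 rad/s

Angular momentum about the spin axis is conserved since the torque about it is zero.
ω₂ = I₁ω₁ / I₂ = (8.610)(3.14 rad/s) / (34.10) = 0.7928 rad/s.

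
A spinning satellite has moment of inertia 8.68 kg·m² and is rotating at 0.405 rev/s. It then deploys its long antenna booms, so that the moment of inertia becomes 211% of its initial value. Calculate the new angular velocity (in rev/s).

Angular momentum about the spin axis is conserved since the torque about it is zero.
I₂ = 2.11 × 8.68 = 18.31 kg·m².
ω₂ = I₁ω₁ / I₂ = (8.680)(0.405 rev/s) / (18.31) = 0.1919 rev/s.

ω₂ ≈ 0.192 rev/s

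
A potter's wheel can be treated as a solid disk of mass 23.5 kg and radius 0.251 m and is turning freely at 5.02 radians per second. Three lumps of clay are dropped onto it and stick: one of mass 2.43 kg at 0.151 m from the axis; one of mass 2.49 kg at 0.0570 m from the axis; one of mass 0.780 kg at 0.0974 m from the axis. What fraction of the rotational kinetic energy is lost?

No external torque acts about the axis; L_before = L_after.
I_p = ½(23.5)(0.251)² = 0.7403 kg·m².
Added inertia Σmr² = (2.43)(0.151)² + (2.49)(0.0570)² + (0.780)(0.0974)² = 0.07090 kg·m²; I_f = 0.7403 + 0.07090 = 0.8112 kg·m².
ω_f = I_p ω_i / I_f = (0.7403)(5.02) / 0.8112 = 4.581 rad/s.
KE_i = ½(0.7403)(5.020 rad/s)² = 9.327 J; KE_f = ½(0.8112)(4.581)² = 8.512 J.
Fraction lost = 0.08740.

fraction ≈ 0.0874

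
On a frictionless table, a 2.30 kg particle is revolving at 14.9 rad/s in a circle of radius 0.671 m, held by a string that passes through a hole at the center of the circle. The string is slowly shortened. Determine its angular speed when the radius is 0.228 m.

The constraining force is radial, so m r² ω about the center is conserved.
ω₂ = ω₁ (r₁/r₂)² = (14.9)(0.671/0.228)² = 129.1 rad/s.

ω₂ ≈ 129 rad/s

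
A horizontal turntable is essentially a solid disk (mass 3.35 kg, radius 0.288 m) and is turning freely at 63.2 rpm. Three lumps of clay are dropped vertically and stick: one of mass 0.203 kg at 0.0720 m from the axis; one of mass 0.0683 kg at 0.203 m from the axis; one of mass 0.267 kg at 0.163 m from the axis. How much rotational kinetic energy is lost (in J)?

energy lost ≈ 0.222 J

The added mass arrives with no angular momentum about the axis, and any external torque about the axis is negligible, so the system's angular momentum is conserved.
I_p = ½(3.35)(0.288)² = 0.1389 kg·m².
Added inertia Σmr² = (0.203)(0.0720)² + (0.0683)(0.203)² + (0.267)(0.163)² = 0.01096 kg·m²; I_f = 0.1389 + 0.01096 = 0.1499 kg·m².
ω_f = I_p ω_i / I_f = (0.1389)(63.2) / 0.1499 = 58.58 rpm.
KE_i = ½(0.1389)(6.618 rad/s)² = 3.043 J; KE_f = ½(0.1499)(6.134)² = 2.820 J.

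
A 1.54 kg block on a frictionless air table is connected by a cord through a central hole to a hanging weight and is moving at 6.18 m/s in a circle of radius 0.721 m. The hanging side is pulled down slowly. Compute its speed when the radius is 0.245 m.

v₂ ≈ 18.2 m/s

Central (radial) force ⇒ zero torque about the center ⇒ m v r is constant.
v₂ = v₁ r₁ / r₂ = (6.18)(0.721) / (0.245) = 18.19 m/s.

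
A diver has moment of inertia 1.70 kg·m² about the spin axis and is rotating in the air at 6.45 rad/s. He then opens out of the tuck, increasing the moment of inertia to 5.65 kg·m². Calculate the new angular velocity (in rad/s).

Angular momentum about the spin axis is conserved since the torque about it is zero.
ω₂ = I₁ω₁ / I₂ = (1.700)(6.45 rad/s) / (5.650) = 1.941 rad/s.

ω₂ ≈ 1.94 rad/s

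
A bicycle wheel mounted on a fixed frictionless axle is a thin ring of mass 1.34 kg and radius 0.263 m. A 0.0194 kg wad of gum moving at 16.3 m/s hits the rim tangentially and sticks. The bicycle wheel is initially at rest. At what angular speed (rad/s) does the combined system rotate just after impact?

|ω_f| ≈ 0.884 rad/s

The axle reaction passes through the axle and exerts no torque about it; angular momentum about the axle is conserved through the impact.
I_p = (1.34)(0.263)² = 0.09269 kg·m². Taking the sense of the wad of gum's angular momentum as positive, L_{wad} = m v R = (0.0194)(16.3)(0.263) = 0.08317 kg·m²/s.
L_i = 0 + 0.08317 = 0.08317 kg·m²/s.
After sticking, I_f = I_p + m R² = 0.09269 + (0.0194)(0.263)² = 0.09403 kg·m².
ω_f = L_i / I_f = 0.08317 / 0.09403 = 0.8845 rad/s.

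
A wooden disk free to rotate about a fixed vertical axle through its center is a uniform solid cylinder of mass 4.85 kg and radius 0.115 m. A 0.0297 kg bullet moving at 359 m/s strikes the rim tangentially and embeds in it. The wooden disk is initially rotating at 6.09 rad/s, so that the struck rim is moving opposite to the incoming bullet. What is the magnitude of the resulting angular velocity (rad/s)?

About the axle the impulsive forces during the collision are internal, so angular momentum about that axis is conserved.
I_p = ½(4.85)(0.115)² = 0.03207 kg·m². Taking the sense of the bullet's angular momentum as positive, L_{bullet} = m v R = (0.0297)(359)(0.115) = 1.226 kg·m²/s.
L_i = −I_p ω_p + m v R = −(0.03207)(6.09) + 1.226 = 1.031 kg·m²/s.
After sticking, I_f = I_p + m R² = 0.03207 + (0.0297)(0.115)² = 0.03246 kg·m².
ω_f = L_i / I_f = 1.031 / 0.03246 = 31.75 rad/s.

|ω_f| ≈ 31.8 rad/s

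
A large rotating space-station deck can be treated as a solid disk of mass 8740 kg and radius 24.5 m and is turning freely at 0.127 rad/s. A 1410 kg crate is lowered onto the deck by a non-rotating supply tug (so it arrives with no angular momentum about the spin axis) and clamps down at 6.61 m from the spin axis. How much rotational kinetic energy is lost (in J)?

No external torque acts about the spin axis; L_before = L_after.
I_p = ½(8740)(24.5)² = 2.623e+06 kg·m².
Added inertia Σmr² = (1410)(6.61)² = 61610 kg·m²; I_f = 2.623e+06 + 61610 = 2.685e+06 kg·m².
ω_f = I_p ω_i / I_f = (2.623e+06)(0.127) / 2.685e+06 = 0.1241 rad/s.
KE_i = ½(2.623e+06)(0.1270 rad/s)² = 21150 J; KE_f = ½(2.685e+06)(0.1241)² = 20670 J.

energy lost ≈ 485 J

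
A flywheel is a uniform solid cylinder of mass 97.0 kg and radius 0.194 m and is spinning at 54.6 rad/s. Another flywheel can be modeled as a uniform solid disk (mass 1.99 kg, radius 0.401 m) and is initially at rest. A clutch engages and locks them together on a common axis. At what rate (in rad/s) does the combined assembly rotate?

No external torque acts about the common axis, so total angular momentum is conserved.
Moments of inertia: I_A = ½(97.0)(0.194)² = 1.825 kg·m²; I_B = ½(1.99)(0.401)² = 0.1600 kg·m².
Taking A's sense as positive: L = (1.825)(54.6) = 99.66 kg·m²·rad/s.
Combined I = 1.825 + 0.1600 = 1.985 kg·m².
ω_f = L / I = 99.66 / 1.985 = 50.20 rad/s.

|ω_f| ≈ 50.2 rad/s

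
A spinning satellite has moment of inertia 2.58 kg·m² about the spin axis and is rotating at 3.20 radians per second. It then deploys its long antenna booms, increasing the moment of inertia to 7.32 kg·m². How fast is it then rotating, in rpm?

ω₂ ≈ 10.8 rpm

No external torque acts about the spin axis, so angular momentum is conserved.
ω₂ = I₁ω₁ / I₂ = (2.580)(3.20 rad/s) / (7.320) = 1.128 rad/s = 10.77 rpm.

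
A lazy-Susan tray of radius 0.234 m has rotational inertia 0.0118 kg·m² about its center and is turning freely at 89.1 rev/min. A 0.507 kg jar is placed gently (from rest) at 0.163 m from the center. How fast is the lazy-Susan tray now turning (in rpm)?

The added mass arrives with no angular momentum about the center, and any external torque about the center is negligible, so the system's angular momentum is conserved.
Added inertia Σmr² = (0.507)(0.163)² = 0.01347 kg·m²; I_f = 0.01180 + 0.01347 = 0.02527 kg·m².
ω_f = I_p ω_i / I_f = (0.01180)(89.1) / 0.02527 = 41.61 rpm.

ω_f ≈ 41.6 rpm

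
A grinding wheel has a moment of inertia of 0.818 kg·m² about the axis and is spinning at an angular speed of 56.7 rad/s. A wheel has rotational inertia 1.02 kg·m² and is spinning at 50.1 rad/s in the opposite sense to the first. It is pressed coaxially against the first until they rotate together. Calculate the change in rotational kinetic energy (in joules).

ΔKE ≈ -2590 J

The coupling torques are internal; angular momentum about the shared axis is conserved.
Taking A's sense as positive: L = (0.8180)(56.7) − (1.020)(50.1) = -4.721 kg·m²·rad/s.
Combined I = 0.8180 + 1.020 = 1.838 kg·m².
ω_f = L / I = -4.721 / 1.838 = -2.569 rad/s.
KE_i = ½ΣIω² = 2595 J; KE_f = ½(1.838)(2.569)² = 6.064 J.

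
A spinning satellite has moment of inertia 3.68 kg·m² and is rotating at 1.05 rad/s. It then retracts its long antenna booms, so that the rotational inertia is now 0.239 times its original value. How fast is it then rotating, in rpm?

ω₂ ≈ 42.0 rpm

Angular momentum about the spin axis is conserved since the torque about it is zero.
I₂ = 0.239 × 3.68 = 0.8795 kg·m².
ω₂ = I₁ω₁ / I₂ = (3.680)(1.05 rad/s) / (0.8795) = 4.393 rad/s = 41.95 rpm.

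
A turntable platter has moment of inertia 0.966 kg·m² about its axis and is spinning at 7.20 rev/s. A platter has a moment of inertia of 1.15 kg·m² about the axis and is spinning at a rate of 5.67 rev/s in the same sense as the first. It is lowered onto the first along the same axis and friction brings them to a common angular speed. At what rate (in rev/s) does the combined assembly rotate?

The coupling torques are internal; angular momentum about the shared axis is conserved.
Taking A's sense as positive: L = (0.9660)(7.20) + (1.150)(5.67) = 13.48 kg·m²·rev/s.
Combined I = 0.9660 + 1.150 = 2.116 kg·m².
ω_f = L / I = 13.48 / 2.116 = 6.368 rev/s.

|ω_f| ≈ 6.37 rev/s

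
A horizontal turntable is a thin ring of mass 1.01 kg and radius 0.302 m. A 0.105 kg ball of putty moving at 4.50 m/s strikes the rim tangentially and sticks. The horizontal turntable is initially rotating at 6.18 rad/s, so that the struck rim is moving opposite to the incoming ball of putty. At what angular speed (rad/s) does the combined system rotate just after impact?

About the axle the impulsive forces during the collision are internal, so angular momentum about that axis is conserved.
I_p = (1.01)(0.302)² = 0.09212 kg·m². Taking the sense of the ball of putty's angular momentum as positive, L_{ball} = m v R = (0.105)(4.50)(0.302) = 0.1427 kg·m²/s.
L_i = −I_p ω_p + m v R = −(0.09212)(6.18) + 0.1427 = -0.4266 kg·m²/s.
After sticking, I_f = I_p + m R² = 0.09212 + (0.105)(0.302)² = 0.1017 kg·m².
ω_f = L_i / I_f = -0.4266 / 0.1017 = -4.195 rad/s.

|ω_f| ≈ 4.19 rad/s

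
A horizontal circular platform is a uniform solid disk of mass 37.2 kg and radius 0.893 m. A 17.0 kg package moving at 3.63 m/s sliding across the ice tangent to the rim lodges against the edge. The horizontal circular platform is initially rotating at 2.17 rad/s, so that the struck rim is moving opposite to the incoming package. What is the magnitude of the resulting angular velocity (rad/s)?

About the central axle the impulsive forces during the collision are internal, so angular momentum about that axis is conserved.
I_p = ½(37.2)(0.893)² = 14.83 kg·m². Taking the sense of the package's angular momentum as positive, L_{package} = m v R = (17.0)(3.63)(0.893) = 55.11 kg·m²/s.
L_i = −I_p ω_p + m v R = −(14.83)(2.17) + 55.11 = 22.92 kg·m²/s.
After sticking, I_f = I_p + m R² = 14.83 + (17.0)(0.893)² = 28.39 kg·m².
ω_f = L_i / I_f = 22.92 / 28.39 = 0.8074 rad/s.

|ω_f| ≈ 0.807 rad/s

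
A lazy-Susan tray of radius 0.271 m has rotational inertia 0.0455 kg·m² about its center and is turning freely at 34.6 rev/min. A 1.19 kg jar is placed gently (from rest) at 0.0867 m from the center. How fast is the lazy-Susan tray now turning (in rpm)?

ω_f ≈ 28.9 rpm

No external torque acts about the center; L_before = L_after.
Added inertia Σmr² = (1.19)(0.0867)² = 0.008945 kg·m²; I_f = 0.04550 + 0.008945 = 0.05445 kg·m².
ω_f = I_p ω_i / I_f = (0.04550)(34.6) / 0.05445 = 28.92 rpm.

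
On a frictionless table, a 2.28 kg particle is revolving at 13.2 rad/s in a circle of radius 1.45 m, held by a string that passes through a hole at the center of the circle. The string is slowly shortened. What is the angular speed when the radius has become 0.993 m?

ω₂ ≈ 28.1 rad/s

No torque about the axis ⇒ m r₁² ω₁ = m r₂² ω₂.
ω₂ = ω₁ (r₁/r₂)² = (13.2)(1.45/0.993)² = 28.15 rad/s.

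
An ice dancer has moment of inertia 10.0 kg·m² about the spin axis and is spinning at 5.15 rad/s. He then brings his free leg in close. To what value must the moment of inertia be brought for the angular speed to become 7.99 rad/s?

No external torque acts about the spin axis, so angular momentum is conserved.
I₂ = I₁ω₁ / ω₂ = (10.0)(5.15) / (7.99) = 6.446 kg·m².

I₂ ≈ 6.45 kg·m²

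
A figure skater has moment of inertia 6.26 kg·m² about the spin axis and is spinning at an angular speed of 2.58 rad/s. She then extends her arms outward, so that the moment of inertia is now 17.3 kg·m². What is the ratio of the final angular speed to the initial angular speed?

ω₂/ω₁ ≈ 0.362

With no external torque about the axis, L is conserved: I₁ω₁ = I₂ω₂.
ω₂/ω₁ = I₁/I₂ = 6.260 / 17.30 = 0.3618.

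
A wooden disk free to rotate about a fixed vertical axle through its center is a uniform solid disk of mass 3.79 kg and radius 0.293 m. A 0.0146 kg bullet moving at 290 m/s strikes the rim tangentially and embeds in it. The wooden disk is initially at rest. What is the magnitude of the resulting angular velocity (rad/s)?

About the axle the impulsive forces during the collision are internal, so angular momentum about that axis is conserved.
I_p = ½(3.79)(0.293)² = 0.1627 kg·m². Taking the sense of the bullet's angular momentum as positive, L_{bullet} = m v R = (0.0146)(290)(0.293) = 1.241 kg·m²/s.
L_i = 0 + 1.241 = 1.241 kg·m²/s.
After sticking, I_f = I_p + m R² = 0.1627 + (0.0146)(0.293)² = 0.1639 kg·m².
ω_f = L_i / I_f = 1.241 / 0.1639 = 7.567 rad/s.

|ω_f| ≈ 7.57 rad/s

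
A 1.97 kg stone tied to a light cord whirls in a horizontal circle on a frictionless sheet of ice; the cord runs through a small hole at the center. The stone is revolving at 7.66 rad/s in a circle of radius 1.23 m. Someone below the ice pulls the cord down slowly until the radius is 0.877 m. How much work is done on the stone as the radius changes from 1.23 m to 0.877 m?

W ≈ 84.6 J

No torque about the axis ⇒ m r₁² ω₁ = m r₂² ω₂.
ω₂ = ω₁ (r₁/r₂)² = (7.66)(1.23/0.877)² = 15.07 rad/s.
W = ΔKE = ½m(v₂² − v₁²) = 84.56 J.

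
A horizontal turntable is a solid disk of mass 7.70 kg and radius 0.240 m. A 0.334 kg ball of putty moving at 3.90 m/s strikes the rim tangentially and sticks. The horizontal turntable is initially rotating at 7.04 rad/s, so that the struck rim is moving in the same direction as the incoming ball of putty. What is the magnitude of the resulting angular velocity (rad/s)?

About the axle the impulsive forces during the collision are internal, so angular momentum about that axis is conserved.
I_p = ½(7.70)(0.240)² = 0.2218 kg·m². Taking the sense of the ball of putty's angular momentum as positive, L_{ball} = m v R = (0.334)(3.90)(0.240) = 0.3126 kg·m²/s.
L_i = +I_p ω_p + m v R = +(0.2218)(7.04) + 0.3126 = 1.874 kg·m²/s.
After sticking, I_f = I_p + m R² = 0.2218 + (0.334)(0.240)² = 0.2410 kg·m².
ω_f = L_i / I_f = 1.874 / 0.2410 = 7.775 rad/s.

|ω_f| ≈ 7.78 rad/s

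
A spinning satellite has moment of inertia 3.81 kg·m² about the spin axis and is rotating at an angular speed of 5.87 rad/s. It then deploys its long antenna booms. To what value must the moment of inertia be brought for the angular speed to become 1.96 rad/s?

I₂ ≈ 11.4 kg·m²

Angular momentum about the spin axis is conserved since the torque about it is zero.
I₂ = I₁ω₁ / ω₂ = (3.81)(5.87) / (1.96) = 11.41 kg·m².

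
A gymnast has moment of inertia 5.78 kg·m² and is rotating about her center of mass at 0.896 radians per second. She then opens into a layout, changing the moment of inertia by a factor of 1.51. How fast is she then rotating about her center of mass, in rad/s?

ω₂ ≈ 0.593 rad/s

No external torque acts about the spin axis, so angular momentum is conserved.
I₂ = 1.51 × 5.78 = 8.728 kg·m².
ω₂ = I₁ω₁ / I₂ = (5.780)(0.896 rad/s) / (8.728) = 0.5934 rad/s.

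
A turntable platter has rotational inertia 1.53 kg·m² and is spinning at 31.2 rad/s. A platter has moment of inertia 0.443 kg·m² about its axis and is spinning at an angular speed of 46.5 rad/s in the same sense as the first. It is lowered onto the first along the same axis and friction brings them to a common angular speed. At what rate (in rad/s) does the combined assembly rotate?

|ω_f| ≈ 34.6 rad/s

The coupling torques are internal; angular momentum about the shared axis is conserved.
Taking A's sense as positive: L = (1.530)(31.2) + (0.4430)(46.5) = 68.34 kg·m²·rad/s.
Combined I = 1.530 + 0.4430 = 1.973 kg·m².
ω_f = L / I = 68.34 / 1.973 = 34.64 rad/s.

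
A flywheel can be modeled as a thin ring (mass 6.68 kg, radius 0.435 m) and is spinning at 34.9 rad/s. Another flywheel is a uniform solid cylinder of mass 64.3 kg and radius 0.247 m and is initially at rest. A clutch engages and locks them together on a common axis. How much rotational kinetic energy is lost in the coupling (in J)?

ΔKE lost ≈ 468 J

The coupling torques are internal; angular momentum about the shared axis is conserved.
Moments of inertia: I_A = (6.68)(0.435)² = 1.264 kg·m²; I_B = ½(64.3)(0.247)² = 1.961 kg·m².
Taking A's sense as positive: L = (1.264)(34.9) = 44.11 kg·m²·rad/s.
Combined I = 1.264 + 1.961 = 3.225 kg·m².
ω_f = L / I = 44.11 / 3.225 = 13.68 rad/s.
KE_i = ½ΣIω² = 769.8 J; KE_f = ½(3.225)(13.68)² = 301.7 J.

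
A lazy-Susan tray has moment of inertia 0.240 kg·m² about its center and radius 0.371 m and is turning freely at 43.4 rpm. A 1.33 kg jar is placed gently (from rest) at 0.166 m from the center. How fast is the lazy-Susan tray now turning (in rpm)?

The added mass arrives with no angular momentum about the center, and any external torque about the center is negligible, so the system's angular momentum is conserved.
Added inertia Σmr² = (1.33)(0.166)² = 0.03665 kg·m²; I_f = 0.2400 + 0.03665 = 0.2766 kg·m².
ω_f = I_p ω_i / I_f = (0.2400)(43.4) / 0.2766 = 37.65 rpm.

ω_f ≈ 37.7 rpm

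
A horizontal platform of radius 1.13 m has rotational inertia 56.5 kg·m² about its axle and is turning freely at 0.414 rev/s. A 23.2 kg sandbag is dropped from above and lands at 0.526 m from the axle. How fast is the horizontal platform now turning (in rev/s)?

The added mass arrives with no angular momentum about the axle, and any external torque about the axle is negligible, so the system's angular momentum is conserved.
Added inertia Σmr² = (23.2)(0.526)² = 6.419 kg·m²; I_f = 56.50 + 6.419 = 62.92 kg·m².
ω_f = I_p ω_i / I_f = (56.50)(0.414) / 62.92 = 0.3718 rev/s.

ω_f ≈ 0.372 rev/s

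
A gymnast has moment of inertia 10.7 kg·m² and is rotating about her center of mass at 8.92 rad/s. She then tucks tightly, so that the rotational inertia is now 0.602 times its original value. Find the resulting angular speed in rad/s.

ω₂ ≈ 14.8 rad/s

With no external torque about the axis, L is conserved: I₁ω₁ = I₂ω₂.
I₂ = 0.602 × 10.7 = 6.441 kg·m².
ω₂ = I₁ω₁ / I₂ = (10.70)(8.92 rad/s) / (6.441) = 14.82 rad/s.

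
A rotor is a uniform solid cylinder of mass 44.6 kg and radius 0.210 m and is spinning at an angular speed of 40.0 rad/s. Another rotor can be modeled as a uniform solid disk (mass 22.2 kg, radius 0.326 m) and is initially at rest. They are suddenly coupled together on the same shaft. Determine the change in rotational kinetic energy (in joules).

ΔKE ≈ -429 J

The coupling torques are internal; angular momentum about the shared axis is conserved.
Moments of inertia: I_A = ½(44.6)(0.210)² = 0.9834 kg·m²; I_B = ½(22.2)(0.326)² = 1.180 kg·m².
Taking A's sense as positive: L = (0.9834)(40.0) = 39.34 kg·m²·rad/s.
Combined I = 0.9834 + 1.180 = 2.163 kg·m².
ω_f = L / I = 39.34 / 2.163 = 18.19 rad/s.
KE_i = ½ΣIω² = 786.7 J; KE_f = ½(2.163)(18.19)² = 357.7 J.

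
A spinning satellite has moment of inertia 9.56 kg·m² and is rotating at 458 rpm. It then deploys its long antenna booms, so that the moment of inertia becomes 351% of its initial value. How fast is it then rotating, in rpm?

ω₂ ≈ 130 rpm

Angular momentum about the spin axis is conserved since the torque about it is zero.
I₂ = 3.51 × 9.56 = 33.56 kg·m².
ω₂ = I₁ω₁ / I₂ = (9.560)(458 rpm) / (33.56) = 130.5 rpm.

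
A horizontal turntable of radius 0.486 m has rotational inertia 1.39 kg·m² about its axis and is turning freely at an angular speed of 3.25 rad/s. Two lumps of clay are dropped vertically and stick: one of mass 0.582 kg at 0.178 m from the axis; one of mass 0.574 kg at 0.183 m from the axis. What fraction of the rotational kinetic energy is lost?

fraction ≈ 0.0264

No external torque acts about the axis; L_before = L_after.
Added inertia Σmr² = (0.582)(0.178)² + (0.574)(0.183)² = 0.03766 kg·m²; I_f = 1.390 + 0.03766 = 1.428 kg·m².
ω_f = I_p ω_i / I_f = (1.390)(3.25) / 1.428 = 3.164 rad/s.
KE_i = ½(1.390)(3.250 rad/s)² = 7.341 J; KE_f = ½(1.428)(3.164)² = 7.147 J.
Fraction lost = 0.02638.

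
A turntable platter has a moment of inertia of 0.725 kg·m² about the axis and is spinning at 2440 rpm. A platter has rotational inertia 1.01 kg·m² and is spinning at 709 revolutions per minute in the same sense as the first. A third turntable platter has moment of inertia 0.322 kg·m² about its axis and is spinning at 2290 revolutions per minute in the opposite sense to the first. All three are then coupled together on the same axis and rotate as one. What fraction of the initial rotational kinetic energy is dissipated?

fraction ≈ 0.772

No external torque acts about the common axis, so total angular momentum is conserved.
Taking A's sense as positive: L = (0.7250)(2440) + (1.010)(709) − (0.3220)(2290) = 1748 kg·m²·rpm.
Combined I = 0.7250 + 1.010 + 0.3220 = 2.057 kg·m².
ω_f = L / I = 1748 / 2.057 = 849.6 rpm.
KE_i = ½ΣIω² = 35710 J; KE_f = ½(2.057)(88.97)² = 8142 J.
Fraction dissipated = (KE_i − KE_f)/KE_i = 0.7720.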